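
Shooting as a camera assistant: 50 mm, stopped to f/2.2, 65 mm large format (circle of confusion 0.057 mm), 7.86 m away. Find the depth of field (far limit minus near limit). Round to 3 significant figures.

7.27 m

Hyperfocal distance H = f²/(N·c) + f = 50²/(2.2 × 0.057) + 50 = 2500/0.1254 + 50 ≈ 19986.2 mm ≈ 19.99 m.
Near limit Dn = s·(H − f)/(H + s − 2f) = 7860 × (19986.2 − 50) / (19986.2 + 7860 − 2 × 50) = 7860 × 19936.2 / 27746.2 ≈ 5647.6 mm.
Far limit Df = s·(H − f)/(H − s) = 7860 × (19986.2 − 50) / (19986.2 − 7860) = 7860 × 19936.2 / 12126.2 ≈ 12922.3 mm.
Depth of field = Df − Dn = 12922.3 − 5647.6 ≈ 7274.7 mm ≈ 7.27 m.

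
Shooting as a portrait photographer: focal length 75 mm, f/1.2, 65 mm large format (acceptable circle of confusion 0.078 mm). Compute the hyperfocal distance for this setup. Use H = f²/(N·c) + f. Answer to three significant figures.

Hyperfocal distance H = f²/(N·c) + f = 75²/(1.2 × 0.078) + 75 = 5625/0.0936 + 75 ≈ 60171.2 mm ≈ 60.2 m.

60.2 m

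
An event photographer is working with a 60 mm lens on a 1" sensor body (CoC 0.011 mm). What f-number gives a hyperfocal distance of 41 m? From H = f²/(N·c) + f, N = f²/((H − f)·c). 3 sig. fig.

f/7.99

Rearrange H = f²/(N·c) + f for N: N = f² / ((H − f)·c).
N = 60² / ((41000 − 60) × 0.011) = 3600 / 450.3 ≈ 7.99.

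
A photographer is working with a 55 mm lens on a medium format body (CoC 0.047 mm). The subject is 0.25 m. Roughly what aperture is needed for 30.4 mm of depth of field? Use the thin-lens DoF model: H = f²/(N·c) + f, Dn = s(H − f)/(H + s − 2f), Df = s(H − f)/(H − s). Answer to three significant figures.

f/20

Write h = H − f = f²/(N·c). The thin-lens limits are Dn = s·h/(h + (s−f)) and Df = s·h/(h − (s−f)), so DoF = Df − Dn = 2·s·(s−f)·h / (h² − (s−f)²).
That is a quadratic in h: DoF·h² − 2·s·(s−f)·h − DoF·(s−f)² = 0 ⇒ h = (s−f)·(s + √(s² + DoF²)) / DoF = 195 × (250 + √(250² + 30.4²)) / 30.4 = 195 × (250 + 251.842) / 30.4 ≈ 3219.0 mm.
Then N = f²/(c·h) = 55² / (0.047 × 3219.0) = 3025 / 151.30 ≈ 20.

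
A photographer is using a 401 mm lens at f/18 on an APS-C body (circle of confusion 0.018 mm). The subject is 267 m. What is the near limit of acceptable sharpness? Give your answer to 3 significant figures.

174 m

Hyperfocal distance H = f²/(N·c) + f = 401²/(18 × 0.018) + 401 = 160801/0.324 + 401 ≈ 496700.4 mm ≈ 496.7 m.
Near limit Dn = s·(H − f)/(H + s − 2f) = 267000 × (496700.4 − 401) / (496700.4 + 267000 − 2 × 401) = 267000 × 496299.4 / 762898.4 ≈ 173695 mm ≈ 174 m.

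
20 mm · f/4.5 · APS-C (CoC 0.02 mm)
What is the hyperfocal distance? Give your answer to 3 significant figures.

4.46 m

Hyperfocal distance H = f²/(N·c) + f = 20²/(4.5 × 0.02) + 20 = 400/0.09 + 20 ≈ 4464.4 mm ≈ 4.46 m.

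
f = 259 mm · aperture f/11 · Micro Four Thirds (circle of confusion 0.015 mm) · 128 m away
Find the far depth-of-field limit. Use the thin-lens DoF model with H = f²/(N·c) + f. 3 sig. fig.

Hyperfocal distance H = f²/(N·c) + f = 259²/(11 × 0.015) + 259 = 67081/0.165 + 259 ≈ 406810.5 mm ≈ 406.8 m.
Far limit Df = s·(H − f)/(H − s) = 128000 × (406810.5 − 259) / (406810.5 − 128000) = 128000 × 406551.5 / 278810.5 ≈ 186645 mm ≈ 187 m.

187 m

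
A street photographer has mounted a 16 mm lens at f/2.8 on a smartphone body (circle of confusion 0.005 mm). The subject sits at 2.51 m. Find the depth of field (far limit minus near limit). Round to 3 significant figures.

Hyperfocal distance H = f²/(N·c) + f = 16²/(2.8 × 0.005) + 16 = 256/0.014 + 16 ≈ 18301.7 mm ≈ 18.30 m.
Near limit Dn = s·(H − f)/(H + s − 2f) = 2510 × (18301.7 − 16) / (18301.7 + 2510 − 2 × 16) = 2510 × 18285.7 / 20779.7 ≈ 2208.75 mm.
Far limit Df = s·(H − f)/(H − s) = 2510 × (18301.7 − 16) / (18301.7 − 2510) = 2510 × 18285.7 / 15791.7 ≈ 2906.41 mm.
Depth of field = Df − Dn = 2906.41 − 2208.75 ≈ 697.66 mm ≈ 0.698 m.

0.698 m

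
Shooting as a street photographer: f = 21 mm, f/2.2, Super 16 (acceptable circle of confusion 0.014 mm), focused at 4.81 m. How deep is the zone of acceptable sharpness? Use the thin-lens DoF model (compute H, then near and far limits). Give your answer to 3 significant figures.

Hyperfocal distance H = f²/(N·c) + f = 21²/(2.2 × 0.014) + 21 = 441/0.0308 + 21 ≈ 14339.2 mm ≈ 14.34 m.
Near limit Dn = s·(H − f)/(H + s − 2f) = 4810 × (14339.2 − 21) / (14339.2 + 4810 − 2 × 21) = 4810 × 14318.2 / 19107.2 ≈ 3604.4 mm.
Far limit Df = s·(H − f)/(H − s) = 4810 × (14339.2 − 21) / (14339.2 − 4810) = 4810 × 14318.2 / 9529.2 ≈ 7227.3 mm.
Depth of field = Df − Dn = 7227.3 − 3604.4 ≈ 3622.9 mm ≈ 3.62 m.

3.62 m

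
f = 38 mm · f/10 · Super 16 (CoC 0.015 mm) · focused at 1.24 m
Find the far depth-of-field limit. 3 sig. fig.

1.42 m

Hyperfocal distance H = f²/(N·c) + f = 38²/(10 × 0.015) + 38 = 1444/0.15 + 38 ≈ 9664.7 mm ≈ 9.665 m.
Far limit Df = s·(H − f)/(H − s) = 1240 × (9664.7 − 38) / (9664.7 − 1240) = 1240 × 9626.7 / 8424.7 ≈ 1416.9 mm ≈ 1.42 m.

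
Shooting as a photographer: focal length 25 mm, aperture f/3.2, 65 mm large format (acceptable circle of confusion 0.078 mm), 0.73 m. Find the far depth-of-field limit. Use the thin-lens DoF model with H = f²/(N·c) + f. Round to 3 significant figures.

Hyperfocal distance H = f²/(N·c) + f = 25²/(3.2 × 0.078) + 25 = 625/0.2496 + 25 ≈ 2529.0 mm ≈ 2.529 m.
Far limit Df = s·(H − f)/(H − s) = 730 × (2529.0 − 25) / (2529.0 − 730) = 730 × 2504.0 / 1799.0 ≈ 1016.1 mm ≈ 1.02 m.

1.02 m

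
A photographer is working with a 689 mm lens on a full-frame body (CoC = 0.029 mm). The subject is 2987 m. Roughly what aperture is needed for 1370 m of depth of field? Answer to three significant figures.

Write h = H − f = f²/(N·c). The thin-lens limits are Dn = s·h/(h + (s−f)) and Df = s·h/(h − (s−f)), so DoF = Df − Dn = 2·s·(s−f)·h / (h² − (s−f)²).
That is a quadratic in h: DoF·h² − 2·s·(s−f)·h − DoF·(s−f)² = 0 ⇒ h = (s−f)·(s + √(s² + DoF²)) / DoF = 2986311 × (2987000 + √(2987000² + 1370000²)) / 1370000 = 2986311 × (2987000 + 3286194) / 1370000 ≈ 13674239 mm.
Then N = f²/(c·h) = 689² / (0.029 × 13674239) = 474721 / 396553 ≈ 1.20.

f/1.20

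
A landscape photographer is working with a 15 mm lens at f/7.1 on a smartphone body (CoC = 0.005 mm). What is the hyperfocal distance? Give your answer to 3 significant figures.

Hyperfocal distance H = f²/(N·c) + f = 15²/(7.1 × 0.005) + 15 = 225/0.0355 + 15 ≈ 6353.0 mm ≈ 6.35 m.

6.35 m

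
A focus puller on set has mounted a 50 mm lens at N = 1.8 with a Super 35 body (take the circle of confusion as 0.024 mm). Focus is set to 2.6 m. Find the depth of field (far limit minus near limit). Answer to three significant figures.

230 mm

Hyperfocal distance H = f²/(N·c) + f = 50²/(1.8 × 0.024) + 50 = 2500/0.0432 + 50 ≈ 57920.4 mm ≈ 57.92 m.
Near limit Dn = s·(H − f)/(H + s − 2f) = 2600 × (57920.4 − 50) / (57920.4 + 2600 − 2 × 50) = 2600 × 57870.4 / 60420.4 ≈ 2490.27 mm.
Far limit Df = s·(H − f)/(H − s) = 2600 × (57920.4 − 50) / (57920.4 − 2600) = 2600 × 57870.4 / 55320.4 ≈ 2719.85 mm.
Depth of field = Df − Dn = 2719.85 − 2490.27 ≈ 229.58 mm.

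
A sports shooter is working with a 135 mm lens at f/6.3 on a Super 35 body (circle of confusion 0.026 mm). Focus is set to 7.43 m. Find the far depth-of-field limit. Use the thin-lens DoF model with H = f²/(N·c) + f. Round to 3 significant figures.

Hyperfocal distance H = f²/(N·c) + f = 135²/(6.3 × 0.026) + 135 = 18225/0.1638 + 135 ≈ 111398.7 mm ≈ 111.4 m.
Far limit Df = s·(H − f)/(H − s) = 7430 × (111398.7 − 135) / (111398.7 − 7430) = 7430 × 111263.7 / 103968.7 ≈ 7951.3 mm ≈ 7.95 m.

7.95 m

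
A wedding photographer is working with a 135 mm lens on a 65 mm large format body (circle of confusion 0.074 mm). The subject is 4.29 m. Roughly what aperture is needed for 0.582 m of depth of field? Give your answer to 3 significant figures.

f/4

Write h = H − f = f²/(N·c). The thin-lens limits are Dn = s·h/(h + (s−f)) and Df = s·h/(h − (s−f)), so DoF = Df − Dn = 2·s·(s−f)·h / (h² − (s−f)²).
That is a quadratic in h: DoF·h² − 2·s·(s−f)·h − DoF·(s−f)² = 0 ⇒ h = (s−f)·(s + √(s² + DoF²)) / DoF = 4155 × (4290 + √(4290² + 582²)) / 582 = 4155 × (4290 + 4329.30) / 582 ≈ 61535 mm.
Then N = f²/(c·h) = 135² / (0.074 × 61535) = 18225 / 4553.6 ≈ 4.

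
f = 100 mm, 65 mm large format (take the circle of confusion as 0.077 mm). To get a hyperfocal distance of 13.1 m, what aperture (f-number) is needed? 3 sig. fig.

f/9.99

Rearrange H = f²/(N·c) + f for N: N = f² / ((H − f)·c).
N = 100² / ((13100 − 100) × 0.077) = 10000 / 1001 ≈ 9.99.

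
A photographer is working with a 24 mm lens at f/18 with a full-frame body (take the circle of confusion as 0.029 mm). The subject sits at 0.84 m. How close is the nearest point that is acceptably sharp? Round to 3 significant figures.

483 mm

Hyperfocal distance H = f²/(N·c) + f = 24²/(18 × 0.029) + 24 = 576/0.522 + 24 ≈ 1127.4 mm ≈ 1.127 m.
Near limit Dn = s·(H − f)/(H + s − 2f) = 840 × (1127.4 − 24) / (1127.4 + 840 − 2 × 24) = 840 × 1103.4 / 1919.4 ≈ 482.90 mm.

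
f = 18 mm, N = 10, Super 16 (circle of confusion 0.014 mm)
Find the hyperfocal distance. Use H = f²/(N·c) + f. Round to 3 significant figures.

2.33 m

Hyperfocal distance H = f²/(N·c) + f = 18²/(10 × 0.014) + 18 = 324/0.14 + 18 ≈ 2332.3 mm ≈ 2.33 m.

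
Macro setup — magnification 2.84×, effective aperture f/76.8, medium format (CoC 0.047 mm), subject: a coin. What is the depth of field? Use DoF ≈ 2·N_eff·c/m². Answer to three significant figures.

0.895 mm

At magnification m, DoF ≈ 2·N_eff·c/m² = 2 × 76.8 × 0.047 / 2.84² = 7.219 / 8.066 ≈ 0.895 mm.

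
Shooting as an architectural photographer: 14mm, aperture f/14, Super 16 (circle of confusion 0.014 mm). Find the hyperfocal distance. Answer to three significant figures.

1.01 m

Hyperfocal distance H = f²/(N·c) + f = 14²/(14 × 0.014) + 14 = 196/0.196 + 14 ≈ 1014.0 mm ≈ 1.01 m.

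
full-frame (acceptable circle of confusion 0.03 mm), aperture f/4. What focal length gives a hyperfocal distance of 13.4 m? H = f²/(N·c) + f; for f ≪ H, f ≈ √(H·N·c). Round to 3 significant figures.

From H = f²/(N·c) + f, with f ≪ H: f ≈ √(H·N·c) = √(13400 × 4 × 0.03) = √1608.0 ≈ 40.10 mm.
Exact: f² + N·c·f − N·c·H = 0 ⇒ f = (−N·c + √((N·c)² + 4·N·c·H))/2 = (−0.12 + √6432.0)/2 ≈ 40.040 mm ≈ 40.0 mm.

40.0 mm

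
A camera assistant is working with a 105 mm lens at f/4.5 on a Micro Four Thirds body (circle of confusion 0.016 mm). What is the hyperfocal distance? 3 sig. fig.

153 m

Hyperfocal distance H = f²/(N·c) + f = 105²/(4.5 × 0.016) + 105 = 11025/0.072 + 105 ≈ 153230.0 mm ≈ 153 m.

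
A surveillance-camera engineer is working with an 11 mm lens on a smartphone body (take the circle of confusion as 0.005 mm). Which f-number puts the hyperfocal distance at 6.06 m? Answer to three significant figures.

Rearrange H = f²/(N·c) + f for N: N = f² / ((H − f)·c).
N = 11² / ((6060 − 11) × 0.005) = 121 / 30.25 ≈ 4.

f/4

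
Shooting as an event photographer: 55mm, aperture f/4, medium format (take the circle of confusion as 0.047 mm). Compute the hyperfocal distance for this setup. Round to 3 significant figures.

Hyperfocal distance H = f²/(N·c) + f = 55²/(4 × 0.047) + 55 = 3025/0.188 + 55 ≈ 16145.4 mm ≈ 16.1 m.

16.1 m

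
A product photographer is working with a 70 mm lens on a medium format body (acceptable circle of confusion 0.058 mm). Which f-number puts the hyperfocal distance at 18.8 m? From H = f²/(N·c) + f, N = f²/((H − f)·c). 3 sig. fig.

f/4.51

Rearrange H = f²/(N·c) + f for N: N = f² / ((H − f)·c).
N = 70² / ((18800 − 70) × 0.058) = 4900 / 1086 ≈ 4.51.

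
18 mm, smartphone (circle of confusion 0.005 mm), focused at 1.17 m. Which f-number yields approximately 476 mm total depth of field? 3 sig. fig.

Write h = H − f = f²/(N·c). The thin-lens limits are Dn = s·h/(h + (s−f)) and Df = s·h/(h − (s−f)), so DoF = Df − Dn = 2·s·(s−f)·h / (h² − (s−f)²).
That is a quadratic in h: DoF·h² − 2·s·(s−f)·h − DoF·(s−f)² = 0 ⇒ h = (s−f)·(s + √(s² + DoF²)) / DoF = 1152 × (1170 + √(1170² + 476²)) / 476 = 1152 × (1170 + 1263.12) / 476 ≈ 5888.6 mm.
Then N = f²/(c·h) = 18² / (0.005 × 5888.6) = 324 / 29.443 ≈ 11.

f/11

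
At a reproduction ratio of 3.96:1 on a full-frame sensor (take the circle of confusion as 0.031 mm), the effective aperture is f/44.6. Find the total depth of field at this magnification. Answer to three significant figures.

0.176 mm

At magnification m, DoF ≈ 2·N_eff·c/m² = 2 × 44.6 × 0.031 / 3.96² = 2.765 / 15.68 ≈ 0.176 mm.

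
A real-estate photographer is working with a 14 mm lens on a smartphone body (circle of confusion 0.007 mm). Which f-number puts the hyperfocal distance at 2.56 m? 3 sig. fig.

Rearrange H = f²/(N·c) + f for N: N = f² / ((H − f)·c).
N = 14² / ((2560 − 14) × 0.007) = 196 / 17.82 ≈ 11.

f/11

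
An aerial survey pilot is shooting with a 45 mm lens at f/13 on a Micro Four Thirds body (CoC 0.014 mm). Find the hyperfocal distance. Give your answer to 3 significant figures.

Hyperfocal distance H = f²/(N·c) + f = 45²/(13 × 0.014) + 45 = 2025/0.182 + 45 ≈ 11171.4 mm ≈ 11.2 m.

11.2 m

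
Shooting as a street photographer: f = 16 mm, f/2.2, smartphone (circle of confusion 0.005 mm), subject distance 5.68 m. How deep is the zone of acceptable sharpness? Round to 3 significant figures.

2.94 m

Hyperfocal distance H = f²/(N·c) + f = 16²/(2.2 × 0.005) + 16 = 256/0.011 + 16 ≈ 23288.7 mm ≈ 23.29 m.
Near limit Dn = s·(H − f)/(H + s − 2f) = 5680 × (23288.7 − 16) / (23288.7 + 5680 − 2 × 16) = 5680 × 23272.7 / 28936.7 ≈ 4568.2 mm.
Far limit Df = s·(H − f)/(H − s) = 5680 × (23288.7 − 16) / (23288.7 − 5680) = 5680 × 23272.7 / 17608.7 ≈ 7507.0 mm.
Depth of field = Df − Dn = 7507.0 − 4568.2 ≈ 2938.8 mm ≈ 2.94 m.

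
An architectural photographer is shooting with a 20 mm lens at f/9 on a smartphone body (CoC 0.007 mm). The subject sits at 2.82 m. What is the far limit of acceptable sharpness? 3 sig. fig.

5.04 m

Hyperfocal distance H = f²/(N·c) + f = 20²/(9 × 0.007) + 20 = 400/0.063 + 20 ≈ 6369.2 mm ≈ 6.369 m.
Far limit Df = s·(H − f)/(H − s) = 2820 × (6369.2 − 20) / (6369.2 − 2820) = 2820 × 6349.2 / 3549.2 ≈ 5044.7 mm ≈ 5.04 m.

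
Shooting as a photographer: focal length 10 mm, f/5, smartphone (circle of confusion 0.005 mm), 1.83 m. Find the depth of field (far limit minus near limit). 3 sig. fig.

2.10 m

Hyperfocal distance H = f²/(N·c) + f = 10²/(5 × 0.005) + 10 = 100/0.025 + 10 ≈ 4010.0 mm ≈ 4.010 m.
Near limit Dn = s·(H − f)/(H + s − 2f) = 1830 × (4010.0 − 10) / (4010.0 + 1830 − 2 × 10) = 1830 × 4000.0 / 5820.0 ≈ 1257.7 mm.
Far limit Df = s·(H − f)/(H − s) = 1830 × (4010.0 − 10) / (4010.0 − 1830) = 1830 × 4000.0 / 2180.0 ≈ 3357.8 mm.
Depth of field = Df − Dn = 3357.8 − 1257.7 ≈ 2100.1 mm ≈ 2.10 m.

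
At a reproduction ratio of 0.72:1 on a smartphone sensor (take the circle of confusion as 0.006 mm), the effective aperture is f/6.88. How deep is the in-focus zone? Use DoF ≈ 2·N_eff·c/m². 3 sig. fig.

At magnification m, DoF ≈ 2·N_eff·c/m² = 2 × 6.88 × 0.006 / 0.72² = 0.08256 / 0.5184 ≈ 0.159 mm.

0.159 mm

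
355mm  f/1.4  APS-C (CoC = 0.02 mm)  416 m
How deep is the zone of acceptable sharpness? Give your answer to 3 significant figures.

Hyperfocal distance H = f²/(N·c) + f = 355²/(1.4 × 0.02) + 355 = 126025/0.028 + 355 ≈ 4501247.9 mm ≈ 4501 m.
Near limit Dn = s·(H − f)/(H + s − 2f) = 416000 × (4501247.9 − 355) / (4501247.9 + 416000 − 2 × 355) = 416000 × 4500892.9 / 4916537.9 ≈ 380831 mm.
Far limit Df = s·(H − f)/(H − s) = 416000 × (4501247.9 − 355) / (4501247.9 − 416000) = 416000 × 4500892.9 / 4085247.9 ≈ 458325 mm.
Depth of field = Df − Dn = 458325 − 380831 ≈ 77494 mm ≈ 77.5 m.

77.5 m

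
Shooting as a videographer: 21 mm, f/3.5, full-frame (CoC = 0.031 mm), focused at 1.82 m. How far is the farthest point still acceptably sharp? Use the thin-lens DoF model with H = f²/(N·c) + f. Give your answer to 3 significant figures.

3.27 m

Hyperfocal distance H = f²/(N·c) + f = 21²/(3.5 × 0.031) + 21 = 441/0.1085 + 21 ≈ 4085.5 mm ≈ 4.086 m.
Far limit Df = s·(H − f)/(H − s) = 1820 × (4085.5 − 21) / (4085.5 − 1820) = 1820 × 4064.5 / 2265.5 ≈ 3265.2 mm ≈ 3.27 m.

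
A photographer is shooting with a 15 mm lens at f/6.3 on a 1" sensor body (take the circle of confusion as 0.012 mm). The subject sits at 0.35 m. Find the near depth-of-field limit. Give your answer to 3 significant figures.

Hyperfocal distance H = f²/(N·c) + f = 15²/(6.3 × 0.012) + 15 = 225/0.0756 + 15 ≈ 2991.2 mm ≈ 2.991 m.
Near limit Dn = s·(H − f)/(H + s − 2f) = 350 × (2991.2 − 15) / (2991.2 + 350 − 2 × 15) = 350 × 2976.2 / 3311.2 ≈ 314.59 mm.

315 mm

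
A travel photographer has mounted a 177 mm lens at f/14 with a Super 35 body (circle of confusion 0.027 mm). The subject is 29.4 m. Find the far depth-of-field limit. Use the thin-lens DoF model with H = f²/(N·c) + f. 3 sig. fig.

45.4 m

Hyperfocal distance H = f²/(N·c) + f = 177²/(14 × 0.027) + 177 = 31329/0.378 + 177 ≈ 83058.0 mm ≈ 83.06 m.
Far limit Df = s·(H − f)/(H − s) = 29400 × (83058.0 − 177) / (83058.0 − 29400) = 29400 × 82881.0 / 53658.0 ≈ 45412 mm ≈ 45.4 m.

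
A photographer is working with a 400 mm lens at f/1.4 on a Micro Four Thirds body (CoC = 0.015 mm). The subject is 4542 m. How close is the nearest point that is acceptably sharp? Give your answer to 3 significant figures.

Hyperfocal distance H = f²/(N·c) + f = 400²/(1.4 × 0.015) + 400 = 160000/0.021 + 400 ≈ 7619447.6 mm ≈ 7619 m.
Near limit Dn = s·(H − f)/(H + s − 2f) = 4542000 × (7619447.6 − 400) / (7619447.6 + 4542000 − 2 × 400) = 4542000 × 7619047.6 / 12160647.6 ≈ 2845713 mm ≈ 2850 m.

2850 m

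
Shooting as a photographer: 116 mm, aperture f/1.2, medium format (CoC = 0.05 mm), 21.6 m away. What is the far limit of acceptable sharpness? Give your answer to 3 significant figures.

23.9 m

Hyperfocal distance H = f²/(N·c) + f = 116²/(1.2 × 0.05) + 116 = 13456/0.06 + 116 ≈ 224382.7 mm ≈ 224.4 m.
Far limit Df = s·(H − f)/(H − s) = 21600 × (224382.7 − 116) / (224382.7 − 21600) = 21600 × 224266.7 / 202782.7 ≈ 23888 mm ≈ 23.9 m.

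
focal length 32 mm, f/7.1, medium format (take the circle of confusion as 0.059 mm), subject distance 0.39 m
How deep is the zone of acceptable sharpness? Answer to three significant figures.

Hyperfocal distance H = f²/(N·c) + f = 32²/(7.1 × 0.059) + 32 = 1024/0.4189 + 32 ≈ 2476.5 mm ≈ 2.476 m.
Near limit Dn = s·(H − f)/(H + s − 2f) = 390 × (2476.5 − 32) / (2476.5 + 390 − 2 × 32) = 390 × 2444.5 / 2802.5 ≈ 340.18 mm.
Far limit Df = s·(H − f)/(H − s) = 390 × (2476.5 − 32) / (2476.5 − 390) = 390 × 2444.5 / 2086.5 ≈ 456.92 mm.
Depth of field = Df − Dn = 456.92 − 340.18 ≈ 116.74 mm.

117 mm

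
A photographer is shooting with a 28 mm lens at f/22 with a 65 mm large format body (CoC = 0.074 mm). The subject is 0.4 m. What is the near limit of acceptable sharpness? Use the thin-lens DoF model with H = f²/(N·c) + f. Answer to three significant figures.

Hyperfocal distance H = f²/(N·c) + f = 28²/(22 × 0.074) + 28 = 784/1.628 + 28 ≈ 509.6 mm ≈ 0.510 m.
Near limit Dn = s·(H − f)/(H + s − 2f) = 400 × (509.6 − 28) / (509.6 + 400 − 2 × 28) = 400 × 481.6 / 853.6 ≈ 225.67 mm.

226 mm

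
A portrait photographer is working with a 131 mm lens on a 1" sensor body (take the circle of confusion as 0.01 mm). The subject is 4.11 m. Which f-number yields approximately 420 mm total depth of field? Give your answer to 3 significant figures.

Write h = H − f = f²/(N·c). The thin-lens limits are Dn = s·h/(h + (s−f)) and Df = s·h/(h − (s−f)), so DoF = Df − Dn = 2·s·(s−f)·h / (h² − (s−f)²).
That is a quadratic in h: DoF·h² − 2·s·(s−f)·h − DoF·(s−f)² = 0 ⇒ h = (s−f)·(s + √(s² + DoF²)) / DoF = 3979 × (4110 + √(4110² + 420²)) / 420 = 3979 × (4110 + 4131.40) / 420 ≈ 78077 mm.
Then N = f²/(c·h) = 131² / (0.01 × 78077) = 17161 / 780.77 ≈ 22.

f/22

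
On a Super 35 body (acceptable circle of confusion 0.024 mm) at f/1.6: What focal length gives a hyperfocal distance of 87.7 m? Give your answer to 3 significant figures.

From H = f²/(N·c) + f, with f ≪ H: f ≈ √(H·N·c) = √(87700 × 1.6 × 0.024) = √3367.7 ≈ 58.03 mm.
The +f correction barely moves this — solving exactly, f² + N·c·f − N·c·H = 0 ⇒ f = (−N·c + √((N·c)² + 4·N·c·H))/2 = (−0.0384 + √13471)/2 ≈ 58.013 mm, so f ≈ 58.0 mm.

58.0 mm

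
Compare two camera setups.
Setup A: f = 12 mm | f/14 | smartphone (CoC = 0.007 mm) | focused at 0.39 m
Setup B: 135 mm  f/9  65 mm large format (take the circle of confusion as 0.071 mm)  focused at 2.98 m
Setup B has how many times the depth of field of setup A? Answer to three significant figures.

Setup A: H = 12²/(14×0.007) + 12 ≈ 1481.4 mm; DoF = Df − Dn = 525.08 − 310.20 ≈ 214.88 mm.
Setup B: H = 135²/(9×0.071) + 135 ≈ 28656.1 mm; DoF = Df − Dn = 3310.19 − 2709.71 ≈ 600.48 mm.
Ratio = 600.48 / 214.88 ≈ 2.79.

2.79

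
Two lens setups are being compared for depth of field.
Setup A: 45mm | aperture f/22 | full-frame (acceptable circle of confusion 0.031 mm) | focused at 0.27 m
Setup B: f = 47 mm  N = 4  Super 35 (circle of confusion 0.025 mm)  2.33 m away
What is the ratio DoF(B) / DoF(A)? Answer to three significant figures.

11.8

Setup A: H = 45²/(22×0.031) + 45 ≈ 3014.2 mm; DoF = Df − Dn = 292.138 − 250.981 ≈ 41.157 mm.
Setup B: H = 47²/(4×0.025) + 47 ≈ 22137.0 mm; DoF = Df − Dn = 2598.56 − 2111.75 ≈ 486.81 mm.
Ratio = 486.81 / 41.157 ≈ 11.8.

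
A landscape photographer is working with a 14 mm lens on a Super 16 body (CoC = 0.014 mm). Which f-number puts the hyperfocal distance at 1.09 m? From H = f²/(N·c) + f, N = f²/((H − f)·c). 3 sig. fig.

f/13

Rearrange H = f²/(N·c) + f for N: N = f² / ((H − f)·c).
N = 14² / ((1090 − 14) × 0.014) = 196 / 15.06 ≈ 13.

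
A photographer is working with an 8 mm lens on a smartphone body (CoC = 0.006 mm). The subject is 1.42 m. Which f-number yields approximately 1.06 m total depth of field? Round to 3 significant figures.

Write h = H − f = f²/(N·c). The thin-lens limits are Dn = s·h/(h + (s−f)) and Df = s·h/(h − (s−f)), so DoF = Df − Dn = 2·s·(s−f)·h / (h² − (s−f)²).
That is a quadratic in h: DoF·h² − 2·s·(s−f)·h − DoF·(s−f)² = 0 ⇒ h = (s−f)·(s + √(s² + DoF²)) / DoF = 1412 × (1420 + √(1420² + 1060²)) / 1060 = 1412 × (1420 + 1772.00) / 1060 ≈ 4252.0 mm.
Then N = f²/(c·h) = 8² / (0.006 × 4252.0) = 64 / 25.512 ≈ 2.51.

f/2.51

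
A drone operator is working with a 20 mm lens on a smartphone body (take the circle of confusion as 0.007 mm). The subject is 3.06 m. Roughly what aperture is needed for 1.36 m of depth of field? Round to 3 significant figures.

f/3.99

Write h = H − f = f²/(N·c). The thin-lens limits are Dn = s·h/(h + (s−f)) and Df = s·h/(h − (s−f)), so DoF = Df − Dn = 2·s·(s−f)·h / (h² − (s−f)²).
That is a quadratic in h: DoF·h² − 2·s·(s−f)·h − DoF·(s−f)² = 0 ⇒ h = (s−f)·(s + √(s² + DoF²)) / DoF = 3040 × (3060 + √(3060² + 1360²)) / 1360 = 3040 × (3060 + 3348.61) / 1360 ≈ 14325 mm.
Then N = f²/(c·h) = 20² / (0.007 × 14325) = 400 / 100.28 ≈ 3.99.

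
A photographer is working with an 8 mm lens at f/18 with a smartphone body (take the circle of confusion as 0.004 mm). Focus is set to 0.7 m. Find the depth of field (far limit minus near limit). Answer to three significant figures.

Hyperfocal distance H = f²/(N·c) + f = 8²/(18 × 0.004) + 8 = 64/0.072 + 8 ≈ 896.9 mm ≈ 0.897 m.
Near limit Dn = s·(H − f)/(H + s − 2f) = 700 × (896.9 − 8) / (896.9 + 700 − 2 × 8) = 700 × 888.9 / 1580.9 ≈ 393.6 mm.
Far limit Df = s·(H − f)/(H − s) = 700 × (896.9 − 8) / (896.9 − 700) = 700 × 888.9 / 196.9 ≈ 3160.3 mm.
Depth of field = Df − Dn = 3160.3 − 393.6 ≈ 2766.7 mm ≈ 2.77 m.

2.77 m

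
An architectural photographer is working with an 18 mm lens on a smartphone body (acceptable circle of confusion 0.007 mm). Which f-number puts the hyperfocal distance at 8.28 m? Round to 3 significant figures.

Rearrange H = f²/(N·c) + f for N: N = f² / ((H − f)·c).
N = 18² / ((8280 − 18) × 0.007) = 324 / 57.83 ≈ 5.60.

f/5.60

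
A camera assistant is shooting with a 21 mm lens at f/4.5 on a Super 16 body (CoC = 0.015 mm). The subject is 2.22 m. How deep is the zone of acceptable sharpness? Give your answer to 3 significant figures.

1.69 m

Hyperfocal distance H = f²/(N·c) + f = 21²/(4.5 × 0.015) + 21 = 441/0.0675 + 21 ≈ 6554.3 mm ≈ 6.554 m.
Near limit Dn = s·(H − f)/(H + s − 2f) = 2220 × (6554.3 − 21) / (6554.3 + 2220 − 2 × 21) = 2220 × 6533.3 / 8732.3 ≈ 1661.0 mm.
Far limit Df = s·(H − f)/(H − s) = 2220 × (6554.3 − 21) / (6554.3 − 2220) = 2220 × 6533.3 / 4334.3 ≈ 3346.3 mm.
Depth of field = Df − Dn = 3346.3 − 1661.0 ≈ 1685.3 mm ≈ 1.69 m.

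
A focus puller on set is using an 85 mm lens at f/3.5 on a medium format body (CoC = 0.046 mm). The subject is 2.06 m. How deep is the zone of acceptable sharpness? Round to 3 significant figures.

182 mm

Hyperfocal distance H = f²/(N·c) + f = 85²/(3.5 × 0.046) + 85 = 7225/0.161 + 85 ≈ 44960.8 mm ≈ 44.96 m.
Near limit Dn = s·(H − f)/(H + s − 2f) = 2060 × (44960.8 − 85) / (44960.8 + 2060 − 2 × 85) = 2060 × 44875.8 / 46850.8 ≈ 1973.16 mm.
Far limit Df = s·(H − f)/(H − s) = 2060 × (44960.8 − 85) / (44960.8 − 2060) = 2060 × 44875.8 / 42900.8 ≈ 2154.84 mm.
Depth of field = Df − Dn = 2154.84 − 1973.16 ≈ 181.68 mm.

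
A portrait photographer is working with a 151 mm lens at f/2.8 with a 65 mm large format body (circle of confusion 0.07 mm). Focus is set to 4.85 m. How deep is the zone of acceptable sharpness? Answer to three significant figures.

392 mm

Hyperfocal distance H = f²/(N·c) + f = 151²/(2.8 × 0.07) + 151 = 22801/0.196 + 151 ≈ 116482.6 mm ≈ 116.5 m.
Near limit Dn = s·(H − f)/(H + s − 2f) = 4850 × (116482.6 − 151) / (116482.6 + 4850 − 2 × 151) = 4850 × 116331.6 / 121030.6 ≈ 4661.70 mm.
Far limit Df = s·(H − f)/(H − s) = 4850 × (116482.6 − 151) / (116482.6 − 4850) = 4850 × 116331.6 / 111632.6 ≈ 5054.15 mm.
Depth of field = Df − Dn = 5054.15 − 4661.70 ≈ 392.45 mm.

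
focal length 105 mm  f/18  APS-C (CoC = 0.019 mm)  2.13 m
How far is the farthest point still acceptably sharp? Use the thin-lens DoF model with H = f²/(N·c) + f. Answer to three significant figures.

Hyperfocal distance H = f²/(N·c) + f = 105²/(18 × 0.019) + 105 = 11025/0.342 + 105 ≈ 32341.8 mm ≈ 32.34 m.
Far limit Df = s·(H − f)/(H − s) = 2130 × (32341.8 − 105) / (32341.8 − 2130) = 2130 × 32236.8 / 30211.8 ≈ 2272.8 mm ≈ 2.27 m.

2.27 m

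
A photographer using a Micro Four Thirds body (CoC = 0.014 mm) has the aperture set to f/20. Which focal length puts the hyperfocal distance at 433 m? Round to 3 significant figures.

From H = f²/(N·c) + f, with f ≪ H: f ≈ √(H·N·c) = √(433000 × 20 × 0.014) = √121240 ≈ 348.2 mm.
The +f correction barely moves this — solving exactly, f² + N·c·f − N·c·H = 0 ⇒ f = (−N·c + √((N·c)² + 4·N·c·H))/2 = (−0.28 + √484960)/2 ≈ 348.06 mm, so f ≈ 348 mm.

348 mm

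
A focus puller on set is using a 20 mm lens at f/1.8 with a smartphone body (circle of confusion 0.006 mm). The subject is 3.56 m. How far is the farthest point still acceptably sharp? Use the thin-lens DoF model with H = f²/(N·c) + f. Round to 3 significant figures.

Hyperfocal distance H = f²/(N·c) + f = 20²/(1.8 × 0.006) + 20 = 400/0.0108 + 20 ≈ 37057.0 mm ≈ 37.06 m.
Far limit Df = s·(H − f)/(H − s) = 3560 × (37057.0 − 20) / (37057.0 − 3560) = 3560 × 37037.0 / 33497.0 ≈ 3936.2 mm ≈ 3.94 m.

3.94 m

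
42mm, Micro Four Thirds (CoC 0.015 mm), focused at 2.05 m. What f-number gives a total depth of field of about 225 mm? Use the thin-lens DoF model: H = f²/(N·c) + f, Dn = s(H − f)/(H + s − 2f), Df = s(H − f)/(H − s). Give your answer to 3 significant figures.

Write h = H − f = f²/(N·c). The thin-lens limits are Dn = s·h/(h + (s−f)) and Df = s·h/(h − (s−f)), so DoF = Df − Dn = 2·s·(s−f)·h / (h² − (s−f)²).
That is a quadratic in h: DoF·h² − 2·s·(s−f)·h − DoF·(s−f)² = 0 ⇒ h = (s−f)·(s + √(s² + DoF²)) / DoF = 2008 × (2050 + √(2050² + 225²)) / 225 = 2008 × (2050 + 2062.31) / 225 ≈ 36700 mm.
Then N = f²/(c·h) = 42² / (0.015 × 36700) = 1764 / 550.50 ≈ 3.20.

f/3.20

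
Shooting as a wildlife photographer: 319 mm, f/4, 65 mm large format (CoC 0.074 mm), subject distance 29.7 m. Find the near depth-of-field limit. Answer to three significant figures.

27.4 m

Hyperfocal distance H = f²/(N·c) + f = 319²/(4 × 0.074) + 319 = 101761/0.296 + 319 ≈ 344106.2 mm ≈ 344.1 m.
Near limit Dn = s·(H − f)/(H + s − 2f) = 29700 × (344106.2 − 319) / (344106.2 + 29700 − 2 × 319) = 29700 × 343787.2 / 373168.2 ≈ 27362 mm ≈ 27.4 m.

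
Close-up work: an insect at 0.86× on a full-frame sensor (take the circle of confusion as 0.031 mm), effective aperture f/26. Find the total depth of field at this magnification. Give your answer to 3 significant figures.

2.18 mm

At magnification m, DoF ≈ 2·N_eff·c/m² = 2 × 26 × 0.031 / 0.86² = 1.612 / 0.7396 ≈ 2.18 mm.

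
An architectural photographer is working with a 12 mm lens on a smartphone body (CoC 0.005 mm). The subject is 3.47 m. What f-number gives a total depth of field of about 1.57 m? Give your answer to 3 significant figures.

Write h = H − f = f²/(N·c). The thin-lens limits are Dn = s·h/(h + (s−f)) and Df = s·h/(h − (s−f)), so DoF = Df − Dn = 2·s·(s−f)·h / (h² − (s−f)²).
That is a quadratic in h: DoF·h² − 2·s·(s−f)·h − DoF·(s−f)² = 0 ⇒ h = (s−f)·(s + √(s² + DoF²)) / DoF = 3458 × (3470 + √(3470² + 1570²)) / 1570 = 3458 × (3470 + 3808.65) / 1570 ≈ 16032 mm.
Then N = f²/(c·h) = 12² / (0.005 × 16032) = 144 / 80.158 ≈ 1.80.

f/1.80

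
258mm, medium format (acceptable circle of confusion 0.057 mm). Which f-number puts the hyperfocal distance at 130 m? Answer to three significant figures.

f/9

Rearrange H = f²/(N·c) + f for N: N = f² / ((H − f)·c).
N = 258² / ((130000 − 258) × 0.057) = 66564 / 7395 ≈ 9.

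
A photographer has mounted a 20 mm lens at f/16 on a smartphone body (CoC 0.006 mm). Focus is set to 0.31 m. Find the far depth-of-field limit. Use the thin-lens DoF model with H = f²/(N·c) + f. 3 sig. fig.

Hyperfocal distance H = f²/(N·c) + f = 20²/(16 × 0.006) + 20 = 400/0.096 + 20 ≈ 4186.7 mm ≈ 4.187 m.
Far limit Df = s·(H − f)/(H − s) = 310 × (4186.7 − 20) / (4186.7 − 310) = 310 × 4166.7 / 3876.7 ≈ 333.19 mm.

333 mm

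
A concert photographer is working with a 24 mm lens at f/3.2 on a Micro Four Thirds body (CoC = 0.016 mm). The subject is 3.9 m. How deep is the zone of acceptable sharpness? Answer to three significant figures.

Hyperfocal distance H = f²/(N·c) + f = 24²/(3.2 × 0.016) + 24 = 576/0.0512 + 24 ≈ 11274.0 mm ≈ 11.27 m.
Near limit Dn = s·(H − f)/(H + s − 2f) = 3900 × (11274.0 − 24) / (11274.0 + 3900 − 2 × 24) = 3900 × 11250.0 / 15126.0 ≈ 2900.6 mm.
Far limit Df = s·(H − f)/(H − s) = 3900 × (11274.0 − 24) / (11274.0 − 3900) = 3900 × 11250.0 / 7374.0 ≈ 5950.0 mm.
Depth of field = Df − Dn = 5950.0 − 2900.6 ≈ 3049.4 mm ≈ 3.05 m.

3.05 m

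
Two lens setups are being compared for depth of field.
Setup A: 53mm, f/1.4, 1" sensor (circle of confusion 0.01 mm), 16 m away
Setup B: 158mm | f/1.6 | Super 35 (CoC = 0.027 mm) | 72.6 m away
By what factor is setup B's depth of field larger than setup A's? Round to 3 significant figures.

Setup A: H = 53²/(1.4×0.01) + 53 ≈ 200695.9 mm; DoF = Df − Dn = 17381.5 − 14822.0 ≈ 2559.5 mm.
Setup B: H = 158²/(1.6×0.027) + 158 ≈ 578028.4 mm; DoF = Df − Dn = 83006 − 64513 ≈ 18493 mm.
Ratio = 18493 / 2559.5 ≈ 7.23.

7.23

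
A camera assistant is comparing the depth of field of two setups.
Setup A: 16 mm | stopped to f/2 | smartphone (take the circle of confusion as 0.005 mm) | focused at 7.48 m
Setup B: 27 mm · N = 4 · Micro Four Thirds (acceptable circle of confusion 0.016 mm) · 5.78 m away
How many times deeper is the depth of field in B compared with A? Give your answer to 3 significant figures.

1.64

Setup A: H = 16²/(2×0.005) + 16 ≈ 25616.0 mm; DoF = Df − Dn = 10558.4 − 5791.4 ≈ 4767.0 mm.
Setup B: H = 27²/(4×0.016) + 27 ≈ 11417.6 mm; DoF = Df − Dn = 11678.3 − 3840.4 ≈ 7837.9 mm.
Ratio = 7837.9 / 4767.0 ≈ 1.64.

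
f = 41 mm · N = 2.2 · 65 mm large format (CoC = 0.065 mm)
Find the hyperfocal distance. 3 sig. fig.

11.8 m

Hyperfocal distance H = f²/(N·c) + f = 41²/(2.2 × 0.065) + 41 = 1681/0.143 + 41 ≈ 11796.2 mm ≈ 11.8 m.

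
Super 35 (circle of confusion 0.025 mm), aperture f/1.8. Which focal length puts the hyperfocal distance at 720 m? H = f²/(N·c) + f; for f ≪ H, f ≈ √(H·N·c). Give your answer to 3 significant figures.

From H = f²/(N·c) + f, with f ≪ H: f ≈ √(H·N·c) = √(720000 × 1.8 × 0.025) = √32400 ≈ 180.0 mm.
The +f correction barely moves this — solving exactly, f² + N·c·f − N·c·H = 0 ⇒ f = (−N·c + √((N·c)² + 4·N·c·H))/2 = (−0.045 + √129600)/2 ≈ 179.98 mm, so f ≈ 180 mm.

180 mm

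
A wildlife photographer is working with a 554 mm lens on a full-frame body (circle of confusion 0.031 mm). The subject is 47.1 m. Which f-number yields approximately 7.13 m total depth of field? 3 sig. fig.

f/16

Write h = H − f = f²/(N·c). The thin-lens limits are Dn = s·h/(h + (s−f)) and Df = s·h/(h − (s−f)), so DoF = Df − Dn = 2·s·(s−f)·h / (h² − (s−f)²).
That is a quadratic in h: DoF·h² − 2·s·(s−f)·h − DoF·(s−f)² = 0 ⇒ h = (s−f)·(s + √(s² + DoF²)) / DoF = 46546 × (47100 + √(47100² + 7130²)) / 7130 = 46546 × (47100 + 47636.6) / 7130 ≈ 618459 mm.
Then N = f²/(c·h) = 554² / (0.031 × 618459) = 306916 / 19172 ≈ 16.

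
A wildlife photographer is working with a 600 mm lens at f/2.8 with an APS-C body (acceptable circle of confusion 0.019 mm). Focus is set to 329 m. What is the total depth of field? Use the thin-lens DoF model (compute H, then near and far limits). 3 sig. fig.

Hyperfocal distance H = f²/(N·c) + f = 600²/(2.8 × 0.019) + 600 = 360000/0.0532 + 600 ≈ 6767517.3 mm ≈ 6768 m.
Near limit Dn = s·(H − f)/(H + s − 2f) = 329000 × (6767517.3 − 600) / (6767517.3 + 329000 − 2 × 600) = 329000 × 6766917.3 / 7095317.3 ≈ 313773 mm.
Far limit Df = s·(H − f)/(H − s) = 329000 × (6767517.3 − 600) / (6767517.3 − 329000) = 329000 × 6766917.3 / 6438517.3 ≈ 345781 mm.
Depth of field = Df − Dn = 345781 − 313773 ≈ 32008 mm ≈ 32.0 m.

32.0 m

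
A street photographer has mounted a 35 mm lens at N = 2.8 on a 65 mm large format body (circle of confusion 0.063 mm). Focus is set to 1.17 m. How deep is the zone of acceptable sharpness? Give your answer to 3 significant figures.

Hyperfocal distance H = f²/(N·c) + f = 35²/(2.8 × 0.063) + 35 = 1225/0.1764 + 35 ≈ 6979.4 mm ≈ 6.979 m.
Near limit Dn = s·(H − f)/(H + s − 2f) = 1170 × (6979.4 − 35) / (6979.4 + 1170 − 2 × 35) = 1170 × 6944.4 / 8079.4 ≈ 1005.64 mm.
Far limit Df = s·(H − f)/(H − s) = 1170 × (6979.4 − 35) / (6979.4 − 1170) = 1170 × 6944.4 / 5809.4 ≈ 1398.58 mm.
Depth of field = Df − Dn = 1398.58 − 1005.64 ≈ 392.94 mm.

393 mm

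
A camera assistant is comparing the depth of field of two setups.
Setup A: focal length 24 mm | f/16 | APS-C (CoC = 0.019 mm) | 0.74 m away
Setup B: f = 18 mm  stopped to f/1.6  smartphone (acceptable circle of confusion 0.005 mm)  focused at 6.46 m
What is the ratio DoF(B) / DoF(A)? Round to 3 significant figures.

3.23

Setup A: H = 24²/(16×0.019) + 24 ≈ 1918.7 mm; DoF = Df − Dn = 1189.50 − 537.05 ≈ 652.45 mm.
Setup B: H = 18²/(1.6×0.005) + 18 ≈ 40518.0 mm; DoF = Df − Dn = 7681.9 − 5573.5 ≈ 2108.4 mm.
Ratio = 2108.4 / 652.45 ≈ 3.23.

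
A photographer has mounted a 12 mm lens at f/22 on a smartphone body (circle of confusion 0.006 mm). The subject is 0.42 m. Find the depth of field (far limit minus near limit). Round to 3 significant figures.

Hyperfocal distance H = f²/(N·c) + f = 12²/(22 × 0.006) + 12 = 144/0.132 + 12 ≈ 1102.9 mm ≈ 1.103 m.
Near limit Dn = s·(H − f)/(H + s − 2f) = 420 × (1102.9 − 12) / (1102.9 + 420 − 2 × 12) = 420 × 1090.9 / 1498.9 ≈ 305.68 mm.
Far limit Df = s·(H − f)/(H − s) = 420 × (1102.9 − 12) / (1102.9 − 420) = 420 × 1090.9 / 682.9 ≈ 670.93 mm.
Depth of field = Df − Dn = 670.93 − 305.68 ≈ 365.25 mm.

365 mm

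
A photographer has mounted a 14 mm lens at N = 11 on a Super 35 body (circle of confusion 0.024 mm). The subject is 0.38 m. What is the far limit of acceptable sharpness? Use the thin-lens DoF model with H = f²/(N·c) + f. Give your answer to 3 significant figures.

0.749 m

Hyperfocal distance H = f²/(N·c) + f = 14²/(11 × 0.024) + 14 = 196/0.264 + 14 ≈ 756.4 mm ≈ 0.756 m.
Far limit Df = s·(H − f)/(H − s) = 380 × (756.4 − 14) / (756.4 − 380) = 380 × 742.4 / 376.4 ≈ 749.48 mm ≈ 0.749 m.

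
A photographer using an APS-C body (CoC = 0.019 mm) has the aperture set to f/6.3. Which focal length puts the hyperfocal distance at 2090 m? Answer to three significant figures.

From H = f²/(N·c) + f, with f ≪ H: f ≈ √(H·N·c) = √(2090000 × 6.3 × 0.019) = √250173 ≈ 500.2 mm.
The +f correction barely moves this — solving exactly, f² + N·c·f − N·c·H = 0 ⇒ f = (−N·c + √((N·c)² + 4·N·c·H))/2 = (−0.1197 + √1000692)/2 ≈ 500.11 mm, so f ≈ 500 mm.

500 mm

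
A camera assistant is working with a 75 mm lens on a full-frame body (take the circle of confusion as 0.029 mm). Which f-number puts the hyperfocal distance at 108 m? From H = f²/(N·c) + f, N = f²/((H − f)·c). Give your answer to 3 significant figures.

Rearrange H = f²/(N·c) + f for N: N = f² / ((H − f)·c).
N = 75² / ((108000 − 75) × 0.029) = 5625 / 3130 ≈ 1.80.

f/1.80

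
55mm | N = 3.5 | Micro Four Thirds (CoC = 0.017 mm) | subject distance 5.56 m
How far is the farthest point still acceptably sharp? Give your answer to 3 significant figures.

Hyperfocal distance H = f²/(N·c) + f = 55²/(3.5 × 0.017) + 55 = 3025/0.0595 + 55 ≈ 50895.3 mm ≈ 50.90 m.
Far limit Df = s·(H − f)/(H − s) = 5560 × (50895.3 − 55) / (50895.3 − 5560) = 5560 × 50840.3 / 45335.3 ≈ 6235.1 mm ≈ 6.24 m.

6.24 m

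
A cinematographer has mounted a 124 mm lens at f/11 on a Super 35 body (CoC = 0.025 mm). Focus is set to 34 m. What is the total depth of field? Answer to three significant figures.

65.1 m

Hyperfocal distance H = f²/(N·c) + f = 124²/(11 × 0.025) + 124 = 15376/0.275 + 124 ≈ 56036.7 mm ≈ 56.04 m.
Near limit Dn = s·(H − f)/(H + s − 2f) = 34000 × (56036.7 − 124) / (56036.7 + 34000 − 2 × 124) = 34000 × 55912.7 / 89788.7 ≈ 21172 mm.
Far limit Df = s·(H − f)/(H − s) = 34000 × (56036.7 − 124) / (56036.7 − 34000) = 34000 × 55912.7 / 22036.7 ≈ 86267 mm.
Depth of field = Df − Dn = 86267 − 21172 ≈ 65095 mm ≈ 65.1 m.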